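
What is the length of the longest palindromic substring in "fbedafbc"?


Input: "fbedafbc"
Checking substrings for palindromes:
  No multi-char palindromic substrings found
Longest palindromic substring: "f" with length 1

1


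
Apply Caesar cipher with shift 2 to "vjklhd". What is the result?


Caesar cipher: shift "vjklhd" by 2
  'v' (pos 21) + 2 = pos 23 = 'x'
  'j' (pos 9) + 2 = pos 11 = 'l'
  'k' (pos 10) + 2 = pos 12 = 'm'
  'l' (pos 11) + 2 = pos 13 = 'n'
  'h' (pos 7) + 2 = pos 9 = 'j'
  'd' (pos 3) + 2 = pos 5 = 'f'
Result: xlmnjf

xlmnjf


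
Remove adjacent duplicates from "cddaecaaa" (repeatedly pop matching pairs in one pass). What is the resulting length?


Input: cddaecaaa
Stack-based adjacent duplicate removal:
  Read 'c': push. Stack: c
  Read 'd': push. Stack: cd
  Read 'd': matches stack top 'd' => pop. Stack: c
  Read 'a': push. Stack: ca
  Read 'e': push. Stack: cae
  Read 'c': push. Stack: caec
  Read 'a': push. Stack: caeca
  Read 'a': matches stack top 'a' => pop. Stack: caec
  Read 'a': push. Stack: caeca
Final stack: "caeca" (length 5)

5


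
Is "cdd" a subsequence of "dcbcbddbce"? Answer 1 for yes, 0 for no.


Check if "cdd" is a subsequence of "dcbcbddbce"
Greedy scan:
  Position 0 ('d'): no match needed
  Position 1 ('c'): matches sub[0] = 'c'
  Position 2 ('b'): no match needed
  Position 3 ('c'): no match needed
  Position 4 ('b'): no match needed
  Position 5 ('d'): matches sub[1] = 'd'
  Position 6 ('d'): matches sub[2] = 'd'
  Position 7 ('b'): no match needed
  Position 8 ('c'): no match needed
  Position 9 ('e'): no match needed
All 3 characters matched => is a subsequence

1


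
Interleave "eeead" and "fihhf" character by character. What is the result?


Interleaving "eeead" and "fihhf":
  Position 0: 'e' from first, 'f' from second => "ef"
  Position 1: 'e' from first, 'i' from second => "ei"
  Position 2: 'e' from first, 'h' from second => "eh"
  Position 3: 'a' from first, 'h' from second => "ah"
  Position 4: 'd' from first, 'f' from second => "df"
Result: efeiehahdf

efeiehahdf


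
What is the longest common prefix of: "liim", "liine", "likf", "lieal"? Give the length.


Words: liim, liine, likf, lieal
  Position 0: all 'l' => match
  Position 1: all 'i' => match
  Position 2: ('i', 'i', 'k', 'e') => mismatch, stop
LCP = "li" (length 2)

2


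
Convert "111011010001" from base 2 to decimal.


Input: "111011010001" in base 2
Positional expansion:
  Digit '1' (value 1) x 2^11 = 2048
  Digit '1' (value 1) x 2^10 = 1024
  Digit '1' (value 1) x 2^9 = 512
  Digit '0' (value 0) x 2^8 = 0
  Digit '1' (value 1) x 2^7 = 128
  Digit '1' (value 1) x 2^6 = 64
  Digit '0' (value 0) x 2^5 = 0
  Digit '1' (value 1) x 2^4 = 16
  Digit '0' (value 0) x 2^3 = 0
  Digit '0' (value 0) x 2^2 = 0
  Digit '0' (value 0) x 2^1 = 0
  Digit '1' (value 1) x 2^0 = 1
Sum = 3793

3793


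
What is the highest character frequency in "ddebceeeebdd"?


Input: ddebceeeebdd
Character counts:
  'b': 2
  'c': 1
  'd': 4
  'e': 5
Maximum frequency: 5

5


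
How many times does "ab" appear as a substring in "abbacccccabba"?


Searching for "ab" in "abbacccccabba"
Scanning each position:
  Position 0: "ab" => MATCH
  Position 1: "bb" => no
  Position 2: "ba" => no
  Position 3: "ac" => no
  Position 4: "cc" => no
  Position 5: "cc" => no
  Position 6: "cc" => no
  Position 7: "cc" => no
  Position 8: "ca" => no
  Position 9: "ab" => MATCH
  Position 10: "bb" => no
  Position 11: "ba" => no
Total occurrences: 2

2


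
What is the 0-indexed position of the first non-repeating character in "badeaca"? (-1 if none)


Input: badeaca
Character frequencies:
  'a': 3
  'b': 1
  'c': 1
  'd': 1
  'e': 1
Scanning left to right for freq == 1:
  Position 0 ('b'): unique! => answer = 0

0


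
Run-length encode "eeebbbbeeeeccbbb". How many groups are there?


Input: eeebbbbeeeeccbbb
Scanning for consecutive runs:
  Group 1: 'e' x 3 (positions 0-2)
  Group 2: 'b' x 4 (positions 3-6)
  Group 3: 'e' x 4 (positions 7-10)
  Group 4: 'c' x 2 (positions 11-12)
  Group 5: 'b' x 3 (positions 13-15)
Total groups: 5

5


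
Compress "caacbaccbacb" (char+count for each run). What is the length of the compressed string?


Input: caacbaccbacb
Runs:
  'c' x 1 => "c1"
  'a' x 2 => "a2"
  'c' x 1 => "c1"
  'b' x 1 => "b1"
  'a' x 1 => "a1"
  'c' x 2 => "c2"
  'b' x 1 => "b1"
  'a' x 1 => "a1"
  'c' x 1 => "c1"
  'b' x 1 => "b1"
Compressed: "c1a2c1b1a1c2b1a1c1b1"
Compressed length: 20

20


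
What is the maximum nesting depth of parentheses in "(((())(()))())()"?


Input: "(((())(()))())()"
Tracking depth:
  Position 0 '(': depth becomes 1
  Position 1 '(': depth becomes 2
  Position 2 '(': depth becomes 3
  Position 3 '(': depth becomes 4
  Position 4 ')': depth becomes 3
  Position 5 ')': depth becomes 2
  Position 6 '(': depth becomes 3
  Position 7 '(': depth becomes 4
  Position 8 ')': depth becomes 3
  Position 9 ')': depth becomes 2
  Position 10 ')': depth becomes 1
  Position 11 '(': depth becomes 2
  Position 12 ')': depth becomes 1
  Position 13 ')': depth becomes 0
  Position 14 '(': depth becomes 1
  Position 15 ')': depth becomes 0
Maximum depth reached: 4

4


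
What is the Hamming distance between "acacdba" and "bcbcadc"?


Comparing "acacdba" and "bcbcadc" position by position:
  Position 0: 'a' vs 'b' => differ
  Position 1: 'c' vs 'c' => same
  Position 2: 'a' vs 'b' => differ
  Position 3: 'c' vs 'c' => same
  Position 4: 'd' vs 'a' => differ
  Position 5: 'b' vs 'd' => differ
  Position 6: 'a' vs 'c' => differ
Total differences (Hamming distance): 5

5


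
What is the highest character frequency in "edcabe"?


Input: edcabe
Character counts:
  'a': 1
  'b': 1
  'c': 1
  'd': 1
  'e': 2
Maximum frequency: 2

2


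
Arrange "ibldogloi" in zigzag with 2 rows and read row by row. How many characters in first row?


Zigzag "ibldogloi" into 2 rows:
Placing characters:
  'i' => row 0
  'b' => row 1
  'l' => row 0
  'd' => row 1
  'o' => row 0
  'g' => row 1
  'l' => row 0
  'o' => row 1
  'i' => row 0
Rows:
  Row 0: "iloli"
  Row 1: "bdgo"
First row length: 5

5


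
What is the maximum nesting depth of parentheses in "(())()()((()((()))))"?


Input: "(())()()((()((()))))"
Tracking depth:
  Position 0 '(': depth becomes 1
  Position 1 '(': depth becomes 2
  Position 2 ')': depth becomes 1
  Position 3 ')': depth becomes 0
  Position 4 '(': depth becomes 1
  Position 5 ')': depth becomes 0
  Position 6 '(': depth becomes 1
  Position 7 ')': depth becomes 0
  Position 8 '(': depth becomes 1
  Position 9 '(': depth becomes 2
  Position 10 '(': depth becomes 3
  Position 11 ')': depth becomes 2
  Position 12 '(': depth becomes 3
  Position 13 '(': depth becomes 4
  Position 14 '(': depth becomes 5
  Position 15 ')': depth becomes 4
  Position 16 ')': depth becomes 3
  Position 17 ')': depth becomes 2
  Position 18 ')': depth becomes 1
  Position 19 ')': depth becomes 0
Maximum depth reached: 5

5


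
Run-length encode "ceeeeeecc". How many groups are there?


Input: ceeeeeecc
Scanning for consecutive runs:
  Group 1: 'c' x 1 (positions 0-0)
  Group 2: 'e' x 6 (positions 1-6)
  Group 3: 'c' x 2 (positions 7-8)
Total groups: 3

3


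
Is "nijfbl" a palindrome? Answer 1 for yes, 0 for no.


Input: nijfbl
Reversed: lbfjin
  Compare pos 0 ('n') with pos 5 ('l'): MISMATCH
  Compare pos 1 ('i') with pos 4 ('b'): MISMATCH
  Compare pos 2 ('j') with pos 3 ('f'): MISMATCH
Result: not a palindrome

0


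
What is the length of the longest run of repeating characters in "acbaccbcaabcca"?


Input: "acbaccbcaabcca"
Scanning for longest run:
  Position 1 ('c'): new char, reset run to 1
  Position 2 ('b'): new char, reset run to 1
  Position 3 ('a'): new char, reset run to 1
  Position 4 ('c'): new char, reset run to 1
  Position 5 ('c'): continues run of 'c', length=2
  Position 6 ('b'): new char, reset run to 1
  Position 7 ('c'): new char, reset run to 1
  Position 8 ('a'): new char, reset run to 1
  Position 9 ('a'): continues run of 'a', length=2
  Position 10 ('b'): new char, reset run to 1
  Position 11 ('c'): new char, reset run to 1
  Position 12 ('c'): continues run of 'c', length=2
  Position 13 ('a'): new char, reset run to 1
Longest run: 'c' with length 2

2


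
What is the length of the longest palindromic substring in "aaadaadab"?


Input: "aaadaadab"
Checking substrings for palindromes:
  [2:8] "adaada" (len 6) => palindrome
  [1:6] "aadaa" (len 5) => palindrome
  [3:7] "daad" (len 4) => palindrome
  [0:3] "aaa" (len 3) => palindrome
  [2:5] "ada" (len 3) => palindrome
  [5:8] "ada" (len 3) => palindrome
Longest palindromic substring: "adaada" with length 6

6


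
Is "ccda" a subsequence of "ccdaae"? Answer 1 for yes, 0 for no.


Check if "ccda" is a subsequence of "ccdaae"
Greedy scan:
  Position 0 ('c'): matches sub[0] = 'c'
  Position 1 ('c'): matches sub[1] = 'c'
  Position 2 ('d'): matches sub[2] = 'd'
  Position 3 ('a'): matches sub[3] = 'a'
  Position 4 ('a'): no match needed
  Position 5 ('e'): no match needed
All 4 characters matched => is a subsequence

1


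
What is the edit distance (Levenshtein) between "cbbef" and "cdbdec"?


Computing edit distance: "cbbef" -> "cdbdec"
DP table:
           c    d    b    d    e    c
      0    1    2    3    4    5    6
  c   1    0    1    2    3    4    5
  b   2    1    1    1    2    3    4
  b   3    2    2    1    2    3    4
  e   4    3    3    2    2    2    3
  f   5    4    4    3    3    3    3
Edit distance = dp[5][6] = 3

3


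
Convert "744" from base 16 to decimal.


Input: "744" in base 16
Positional expansion:
  Digit '7' (value 7) x 16^2 = 1792
  Digit '4' (value 4) x 16^1 = 64
  Digit '4' (value 4) x 16^0 = 4
Sum = 1860

1860


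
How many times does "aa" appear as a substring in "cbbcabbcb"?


Searching for "aa" in "cbbcabbcb"
Scanning each position:
  Position 0: "cb" => no
  Position 1: "bb" => no
  Position 2: "bc" => no
  Position 3: "ca" => no
  Position 4: "ab" => no
  Position 5: "bb" => no
  Position 6: "bc" => no
  Position 7: "cb" => no
Total occurrences: 0

0


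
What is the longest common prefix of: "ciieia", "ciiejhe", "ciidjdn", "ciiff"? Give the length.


Words: ciieia, ciiejhe, ciidjdn, ciiff
  Position 0: all 'c' => match
  Position 1: all 'i' => match
  Position 2: all 'i' => match
  Position 3: ('e', 'e', 'd', 'f') => mismatch, stop
LCP = "cii" (length 3)

3


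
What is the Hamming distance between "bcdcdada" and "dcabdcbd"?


Comparing "bcdcdada" and "dcabdcbd" position by position:
  Position 0: 'b' vs 'd' => differ
  Position 1: 'c' vs 'c' => same
  Position 2: 'd' vs 'a' => differ
  Position 3: 'c' vs 'b' => differ
  Position 4: 'd' vs 'd' => same
  Position 5: 'a' vs 'c' => differ
  Position 6: 'd' vs 'b' => differ
  Position 7: 'a' vs 'd' => differ
Total differences (Hamming distance): 6

6


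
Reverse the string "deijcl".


Input: deijcl
Reading characters right to left:
  Position 5: 'l'
  Position 4: 'c'
  Position 3: 'j'
  Position 2: 'i'
  Position 1: 'e'
  Position 0: 'd'
Reversed: lcjied

lcjied


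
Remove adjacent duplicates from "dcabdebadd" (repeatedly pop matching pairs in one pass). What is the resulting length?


Input: dcabdebadd
Stack-based adjacent duplicate removal:
  Read 'd': push. Stack: d
  Read 'c': push. Stack: dc
  Read 'a': push. Stack: dca
  Read 'b': push. Stack: dcab
  Read 'd': push. Stack: dcabd
  Read 'e': push. Stack: dcabde
  Read 'b': push. Stack: dcabdeb
  Read 'a': push. Stack: dcabdeba
  Read 'd': push. Stack: dcabdebad
  Read 'd': matches stack top 'd' => pop. Stack: dcabdeba
Final stack: "dcabdeba" (length 8)

8


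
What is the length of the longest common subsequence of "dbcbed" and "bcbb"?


LCS of "dbcbed" and "bcbb"
DP table:
           b    c    b    b
      0    0    0    0    0
  d   0    0    0    0    0
  b   0    1    1    1    1
  c   0    1    2    2    2
  b   0    1    2    3    3
  e   0    1    2    3    3
  d   0    1    2    3    3
LCS length = dp[6][4] = 3

3


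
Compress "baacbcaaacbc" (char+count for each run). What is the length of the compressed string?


Input: baacbcaaacbc
Runs:
  'b' x 1 => "b1"
  'a' x 2 => "a2"
  'c' x 1 => "c1"
  'b' x 1 => "b1"
  'c' x 1 => "c1"
  'a' x 3 => "a3"
  'c' x 1 => "c1"
  'b' x 1 => "b1"
  'c' x 1 => "c1"
Compressed: "b1a2c1b1c1a3c1b1c1"
Compressed length: 18

18


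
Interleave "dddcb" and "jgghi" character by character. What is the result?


Interleaving "dddcb" and "jgghi":
  Position 0: 'd' from first, 'j' from second => "dj"
  Position 1: 'd' from first, 'g' from second => "dg"
  Position 2: 'd' from first, 'g' from second => "dg"
  Position 3: 'c' from first, 'h' from second => "ch"
  Position 4: 'b' from first, 'i' from second => "bi"
Result: djdgdgchbi

djdgdgchbi


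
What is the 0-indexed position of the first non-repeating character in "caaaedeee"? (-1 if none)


Input: caaaedeee
Character frequencies:
  'a': 3
  'c': 1
  'd': 1
  'e': 4
Scanning left to right for freq == 1:
  Position 0 ('c'): unique! => answer = 0

0


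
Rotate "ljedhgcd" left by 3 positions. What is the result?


Input: "ljedhgcd", rotate left by 3
First 3 characters: "lje"
Remaining characters: "dhgcd"
Concatenate remaining + first: "dhgcd" + "lje" = "dhgcdlje"

dhgcdlje


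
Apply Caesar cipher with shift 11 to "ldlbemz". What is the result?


Caesar cipher: shift "ldlbemz" by 11
  'l' (pos 11) + 11 = pos 22 = 'w'
  'd' (pos 3) + 11 = pos 14 = 'o'
  'l' (pos 11) + 11 = pos 22 = 'w'
  'b' (pos 1) + 11 = pos 12 = 'm'
  'e' (pos 4) + 11 = pos 15 = 'p'
  'm' (pos 12) + 11 = pos 23 = 'x'
  'z' (pos 25) + 11 = pos 10 = 'k'
Result: wowmpxk

wowmpxk


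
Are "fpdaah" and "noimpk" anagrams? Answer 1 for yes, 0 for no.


Strings: "fpdaah", "noimpk"
Sorted first:  aadfhp
Sorted second: ikmnop
Differ at position 0: 'a' vs 'i' => not anagrams

0


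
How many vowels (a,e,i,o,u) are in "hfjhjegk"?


Input: hfjhjegk
Checking each character:
  'h' at position 0: consonant
  'f' at position 1: consonant
  'j' at position 2: consonant
  'h' at position 3: consonant
  'j' at position 4: consonant
  'e' at position 5: vowel (running total: 1)
  'g' at position 6: consonant
  'k' at position 7: consonant
Total vowels: 1

1


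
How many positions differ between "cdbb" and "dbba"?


Comparing "cdbb" and "dbba" position by position:
  Position 0: 'c' vs 'd' => DIFFER
  Position 1: 'd' vs 'b' => DIFFER
  Position 2: 'b' vs 'b' => same
  Position 3: 'b' vs 'a' => DIFFER
Positions that differ: 3

3


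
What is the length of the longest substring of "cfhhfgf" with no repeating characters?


Input: "cfhhfgf"
Sliding window (track last position of each char):
  Position 0 ('c'): window [0,0] length 1 -- new best
  Position 1 ('f'): window [0,1] length 2 -- new best
  Position 2 ('h'): window [0,2] length 3 -- new best
  Position 3 ('h'): repeat (last at 2), move window start to 3
  Position 3 ('h'): window [3,3] length 1
  Position 4 ('f'): window [3,4] length 2
  Position 5 ('g'): window [3,5] length 3
  Position 6 ('f'): repeat (last at 4), move window start to 5
  Position 6 ('f'): window [5,6] length 2
Longest substring with no repeats: "cfh" with length 3

3


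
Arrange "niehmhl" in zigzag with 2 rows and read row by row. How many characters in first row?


Zigzag "niehmhl" into 2 rows:
Placing characters:
  'n' => row 0
  'i' => row 1
  'e' => row 0
  'h' => row 1
  'm' => row 0
  'h' => row 1
  'l' => row 0
Rows:
  Row 0: "neml"
  Row 1: "ihh"
First row length: 4

4


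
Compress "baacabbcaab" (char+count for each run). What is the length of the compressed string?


Input: baacabbcaab
Runs:
  'b' x 1 => "b1"
  'a' x 2 => "a2"
  'c' x 1 => "c1"
  'a' x 1 => "a1"
  'b' x 2 => "b2"
  'c' x 1 => "c1"
  'a' x 2 => "a2"
  'b' x 1 => "b1"
Compressed: "b1a2c1a1b2c1a2b1"
Compressed length: 16

16


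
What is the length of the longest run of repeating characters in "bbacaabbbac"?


Input: "bbacaabbbac"
Scanning for longest run:
  Position 1 ('b'): continues run of 'b', length=2
  Position 2 ('a'): new char, reset run to 1
  Position 3 ('c'): new char, reset run to 1
  Position 4 ('a'): new char, reset run to 1
  Position 5 ('a'): continues run of 'a', length=2
  Position 6 ('b'): new char, reset run to 1
  Position 7 ('b'): continues run of 'b', length=2
  Position 8 ('b'): continues run of 'b', length=3
  Position 9 ('a'): new char, reset run to 1
  Position 10 ('c'): new char, reset run to 1
Longest run: 'b' with length 3

3


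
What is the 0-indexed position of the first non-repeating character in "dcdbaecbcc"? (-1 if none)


Input: dcdbaecbcc
Character frequencies:
  'a': 1
  'b': 2
  'c': 4
  'd': 2
  'e': 1
Scanning left to right for freq == 1:
  Position 0 ('d'): freq=2, skip
  Position 1 ('c'): freq=4, skip
  Position 2 ('d'): freq=2, skip
  Position 3 ('b'): freq=2, skip
  Position 4 ('a'): unique! => answer = 4

4


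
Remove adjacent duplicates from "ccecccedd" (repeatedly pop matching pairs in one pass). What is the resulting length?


Input: ccecccedd
Stack-based adjacent duplicate removal:
  Read 'c': push. Stack: c
  Read 'c': matches stack top 'c' => pop. Stack: (empty)
  Read 'e': push. Stack: e
  Read 'c': push. Stack: ec
  Read 'c': matches stack top 'c' => pop. Stack: e
  Read 'c': push. Stack: ec
  Read 'e': push. Stack: ece
  Read 'd': push. Stack: eced
  Read 'd': matches stack top 'd' => pop. Stack: ece
Final stack: "ece" (length 3)

3


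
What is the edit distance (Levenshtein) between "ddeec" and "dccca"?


Computing edit distance: "ddeec" -> "dccca"
DP table:
           d    c    c    c    a
      0    1    2    3    4    5
  d   1    0    1    2    3    4
  d   2    1    1    2    3    4
  e   3    2    2    2    3    4
  e   4    3    3    3    3    4
  c   5    4    3    3    3    4
Edit distance = dp[5][5] = 4

4


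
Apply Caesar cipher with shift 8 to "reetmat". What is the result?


Caesar cipher: shift "reetmat" by 8
  'r' (pos 17) + 8 = pos 25 = 'z'
  'e' (pos 4) + 8 = pos 12 = 'm'
  'e' (pos 4) + 8 = pos 12 = 'm'
  't' (pos 19) + 8 = pos 1 = 'b'
  'm' (pos 12) + 8 = pos 20 = 'u'
  'a' (pos 0) + 8 = pos 8 = 'i'
  't' (pos 19) + 8 = pos 1 = 'b'
Result: zmmbuib

zmmbuib


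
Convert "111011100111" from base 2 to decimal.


Input: "111011100111" in base 2
Positional expansion:
  Digit '1' (value 1) x 2^11 = 2048
  Digit '1' (value 1) x 2^10 = 1024
  Digit '1' (value 1) x 2^9 = 512
  Digit '0' (value 0) x 2^8 = 0
  Digit '1' (value 1) x 2^7 = 128
  Digit '1' (value 1) x 2^6 = 64
  Digit '1' (value 1) x 2^5 = 32
  Digit '0' (value 0) x 2^4 = 0
  Digit '0' (value 0) x 2^3 = 0
  Digit '1' (value 1) x 2^2 = 4
  Digit '1' (value 1) x 2^1 = 2
  Digit '1' (value 1) x 2^0 = 1
Sum = 3815

3815


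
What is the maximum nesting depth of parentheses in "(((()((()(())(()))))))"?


Input: "(((()((()(())(()))))))"
Tracking depth:
  Position 0 '(': depth becomes 1
  Position 1 '(': depth becomes 2
  Position 2 '(': depth becomes 3
  Position 3 '(': depth becomes 4
  Position 4 ')': depth becomes 3
  Position 5 '(': depth becomes 4
  Position 6 '(': depth becomes 5
  Position 7 '(': depth becomes 6
  Position 8 ')': depth becomes 5
  Position 9 '(': depth becomes 6
  Position 10 '(': depth becomes 7
  Position 11 ')': depth becomes 6
  Position 12 ')': depth becomes 5
  Position 13 '(': depth becomes 6
  Position 14 '(': depth becomes 7
  Position 15 ')': depth becomes 6
  Position 16 ')': depth becomes 5
  Position 17 ')': depth becomes 4
  Position 18 ')': depth becomes 3
  Position 19 ')': depth becomes 2
  Position 20 ')': depth becomes 1
  Position 21 ')': depth becomes 0
Maximum depth reached: 7

7


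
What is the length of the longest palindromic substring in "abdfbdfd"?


Input: "abdfbdfd"
Checking substrings for palindromes:
  [5:8] "dfd" (len 3) => palindrome
Longest palindromic substring: "dfd" with length 3

3


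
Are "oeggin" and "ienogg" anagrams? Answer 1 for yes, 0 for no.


Strings: "oeggin", "ienogg"
Sorted first:  eggino
Sorted second: eggino
Sorted forms match => anagrams

1


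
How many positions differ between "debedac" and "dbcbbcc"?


Comparing "debedac" and "dbcbbcc" position by position:
  Position 0: 'd' vs 'd' => same
  Position 1: 'e' vs 'b' => DIFFER
  Position 2: 'b' vs 'c' => DIFFER
  Position 3: 'e' vs 'b' => DIFFER
  Position 4: 'd' vs 'b' => DIFFER
  Position 5: 'a' vs 'c' => DIFFER
  Position 6: 'c' vs 'c' => same
Positions that differ: 5

5


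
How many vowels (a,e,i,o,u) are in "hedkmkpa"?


Input: hedkmkpa
Checking each character:
  'h' at position 0: consonant
  'e' at position 1: vowel (running total: 1)
  'd' at position 2: consonant
  'k' at position 3: consonant
  'm' at position 4: consonant
  'k' at position 5: consonant
  'p' at position 6: consonant
  'a' at position 7: vowel (running total: 2)
Total vowels: 2

2


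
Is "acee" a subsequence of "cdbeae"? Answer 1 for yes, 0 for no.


Check if "acee" is a subsequence of "cdbeae"
Greedy scan:
  Position 0 ('c'): no match needed
  Position 1 ('d'): no match needed
  Position 2 ('b'): no match needed
  Position 3 ('e'): no match needed
  Position 4 ('a'): matches sub[0] = 'a'
  Position 5 ('e'): no match needed
Only matched 1/4 characters => not a subsequence

0


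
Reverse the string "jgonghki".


Input: jgonghki
Reading characters right to left:
  Position 7: 'i'
  Position 6: 'k'
  Position 5: 'h'
  Position 4: 'g'
  Position 3: 'n'
  Position 2: 'o'
  Position 1: 'g'
  Position 0: 'j'
Reversed: ikhgnogj

ikhgnogj


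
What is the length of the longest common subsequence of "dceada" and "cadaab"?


LCS of "dceada" and "cadaab"
DP table:
           c    a    d    a    a    b
      0    0    0    0    0    0    0
  d   0    0    0    1    1    1    1
  c   0    1    1    1    1    1    1
  e   0    1    1    1    1    1    1
  a   0    1    2    2    2    2    2
  d   0    1    2    3    3    3    3
  a   0    1    2    3    4    4    4
LCS length = dp[6][6] = 4

4


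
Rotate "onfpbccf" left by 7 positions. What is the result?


Input: "onfpbccf", rotate left by 7
First 7 characters: "onfpbcc"
Remaining characters: "f"
Concatenate remaining + first: "f" + "onfpbcc" = "fonfpbcc"

fonfpbcc


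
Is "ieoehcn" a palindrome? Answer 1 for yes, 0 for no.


Input: ieoehcn
Reversed: ncheoei
  Compare pos 0 ('i') with pos 6 ('n'): MISMATCH
  Compare pos 1 ('e') with pos 5 ('c'): MISMATCH
  Compare pos 2 ('o') with pos 4 ('h'): MISMATCH
Result: not a palindrome

0


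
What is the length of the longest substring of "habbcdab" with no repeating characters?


Input: "habbcdab"
Sliding window (track last position of each char):
  Position 0 ('h'): window [0,0] length 1 -- new best
  Position 1 ('a'): window [0,1] length 2 -- new best
  Position 2 ('b'): window [0,2] length 3 -- new best
  Position 3 ('b'): repeat (last at 2), move window start to 3
  Position 3 ('b'): window [3,3] length 1
  Position 4 ('c'): window [3,4] length 2
  Position 5 ('d'): window [3,5] length 3
  Position 6 ('a'): window [3,6] length 4 -- new best
  Position 7 ('b'): repeat (last at 3), move window start to 4
  Position 7 ('b'): window [4,7] length 4
Longest substring with no repeats: "bcda" with length 4

4


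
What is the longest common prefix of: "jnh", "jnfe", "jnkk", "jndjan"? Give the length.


Words: jnh, jnfe, jnkk, jndjan
  Position 0: all 'j' => match
  Position 1: all 'n' => match
  Position 2: ('h', 'f', 'k', 'd') => mismatch, stop
LCP = "jn" (length 2)

2


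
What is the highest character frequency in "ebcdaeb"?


Input: ebcdaeb
Character counts:
  'a': 1
  'b': 2
  'c': 1
  'd': 1
  'e': 2
Maximum frequency: 2

2


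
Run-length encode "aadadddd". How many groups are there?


Input: aadadddd
Scanning for consecutive runs:
  Group 1: 'a' x 2 (positions 0-1)
  Group 2: 'd' x 1 (positions 2-2)
  Group 3: 'a' x 1 (positions 3-3)
  Group 4: 'd' x 4 (positions 4-7)
Total groups: 4

4


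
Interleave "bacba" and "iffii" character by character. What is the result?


Interleaving "bacba" and "iffii":
  Position 0: 'b' from first, 'i' from second => "bi"
  Position 1: 'a' from first, 'f' from second => "af"
  Position 2: 'c' from first, 'f' from second => "cf"
  Position 3: 'b' from first, 'i' from second => "bi"
  Position 4: 'a' from first, 'i' from second => "ai"
Result: biafcfbiai

biafcfbiai


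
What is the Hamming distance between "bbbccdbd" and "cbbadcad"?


Comparing "bbbccdbd" and "cbbadcad" position by position:
  Position 0: 'b' vs 'c' => differ
  Position 1: 'b' vs 'b' => same
  Position 2: 'b' vs 'b' => same
  Position 3: 'c' vs 'a' => differ
  Position 4: 'c' vs 'd' => differ
  Position 5: 'd' vs 'c' => differ
  Position 6: 'b' vs 'a' => differ
  Position 7: 'd' vs 'd' => same
Total differences (Hamming distance): 5

5


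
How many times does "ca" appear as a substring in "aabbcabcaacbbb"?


Searching for "ca" in "aabbcabcaacbbb"
Scanning each position:
  Position 0: "aa" => no
  Position 1: "ab" => no
  Position 2: "bb" => no
  Position 3: "bc" => no
  Position 4: "ca" => MATCH
  Position 5: "ab" => no
  Position 6: "bc" => no
  Position 7: "ca" => MATCH
  Position 8: "aa" => no
  Position 9: "ac" => no
  Position 10: "cb" => no
  Position 11: "bb" => no
  Position 12: "bb" => no
Total occurrences: 2

2


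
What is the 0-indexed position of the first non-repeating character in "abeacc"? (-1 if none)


Input: abeacc
Character frequencies:
  'a': 2
  'b': 1
  'c': 2
  'e': 1
Scanning left to right for freq == 1:
  Position 0 ('a'): freq=2, skip
  Position 1 ('b'): unique! => answer = 1

1


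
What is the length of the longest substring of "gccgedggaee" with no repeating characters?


Input: "gccgedggaee"
Sliding window (track last position of each char):
  Position 0 ('g'): window [0,0] length 1 -- new best
  Position 1 ('c'): window [0,1] length 2 -- new best
  Position 2 ('c'): repeat (last at 1), move window start to 2
  Position 2 ('c'): window [2,2] length 1
  Position 3 ('g'): window [2,3] length 2
  Position 4 ('e'): window [2,4] length 3 -- new best
  Position 5 ('d'): window [2,5] length 4 -- new best
  Position 6 ('g'): repeat (last at 3), move window start to 4
  Position 6 ('g'): window [4,6] length 3
  Position 7 ('g'): repeat (last at 6), move window start to 7
  Position 7 ('g'): window [7,7] length 1
  Position 8 ('a'): window [7,8] length 2
  Position 9 ('e'): window [7,9] length 3
  Position 10 ('e'): repeat (last at 9), move window start to 10
  Position 10 ('e'): window [10,10] length 1
Longest substring with no repeats: "cged" with length 4

4


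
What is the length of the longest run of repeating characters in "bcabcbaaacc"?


Input: "bcabcbaaacc"
Scanning for longest run:
  Position 1 ('c'): new char, reset run to 1
  Position 2 ('a'): new char, reset run to 1
  Position 3 ('b'): new char, reset run to 1
  Position 4 ('c'): new char, reset run to 1
  Position 5 ('b'): new char, reset run to 1
  Position 6 ('a'): new char, reset run to 1
  Position 7 ('a'): continues run of 'a', length=2
  Position 8 ('a'): continues run of 'a', length=3
  Position 9 ('c'): new char, reset run to 1
  Position 10 ('c'): continues run of 'c', length=2
Longest run: 'a' with length 3

3


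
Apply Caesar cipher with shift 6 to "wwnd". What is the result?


Caesar cipher: shift "wwnd" by 6
  'w' (pos 22) + 6 = pos 2 = 'c'
  'w' (pos 22) + 6 = pos 2 = 'c'
  'n' (pos 13) + 6 = pos 19 = 't'
  'd' (pos 3) + 6 = pos 9 = 'j'
Result: cctj

cctj


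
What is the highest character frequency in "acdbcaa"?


Input: acdbcaa
Character counts:
  'a': 3
  'b': 1
  'c': 2
  'd': 1
Maximum frequency: 3

3


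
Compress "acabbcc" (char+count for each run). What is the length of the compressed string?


Input: acabbcc
Runs:
  'a' x 1 => "a1"
  'c' x 1 => "c1"
  'a' x 1 => "a1"
  'b' x 2 => "b2"
  'c' x 2 => "c2"
Compressed: "a1c1a1b2c2"
Compressed length: 10

10


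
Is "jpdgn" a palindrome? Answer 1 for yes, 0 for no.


Input: jpdgn
Reversed: ngdpj
  Compare pos 0 ('j') with pos 4 ('n'): MISMATCH
  Compare pos 1 ('p') with pos 3 ('g'): MISMATCH
Result: not a palindrome

0


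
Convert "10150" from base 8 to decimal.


Input: "10150" in base 8
Positional expansion:
  Digit '1' (value 1) x 8^4 = 4096
  Digit '0' (value 0) x 8^3 = 0
  Digit '1' (value 1) x 8^2 = 64
  Digit '5' (value 5) x 8^1 = 40
  Digit '0' (value 0) x 8^0 = 0
Sum = 4200

4200


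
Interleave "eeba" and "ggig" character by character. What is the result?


Interleaving "eeba" and "ggig":
  Position 0: 'e' from first, 'g' from second => "eg"
  Position 1: 'e' from first, 'g' from second => "eg"
  Position 2: 'b' from first, 'i' from second => "bi"
  Position 3: 'a' from first, 'g' from second => "ag"
Result: egegbiag

egegbiag


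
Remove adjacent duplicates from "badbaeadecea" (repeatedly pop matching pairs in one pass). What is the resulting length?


Input: badbaeadecea
Stack-based adjacent duplicate removal:
  Read 'b': push. Stack: b
  Read 'a': push. Stack: ba
  Read 'd': push. Stack: bad
  Read 'b': push. Stack: badb
  Read 'a': push. Stack: badba
  Read 'e': push. Stack: badbae
  Read 'a': push. Stack: badbaea
  Read 'd': push. Stack: badbaead
  Read 'e': push. Stack: badbaeade
  Read 'c': push. Stack: badbaeadec
  Read 'e': push. Stack: badbaeadece
  Read 'a': push. Stack: badbaeadecea
Final stack: "badbaeadecea" (length 12)

12


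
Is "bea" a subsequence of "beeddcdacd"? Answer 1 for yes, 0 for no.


Check if "bea" is a subsequence of "beeddcdacd"
Greedy scan:
  Position 0 ('b'): matches sub[0] = 'b'
  Position 1 ('e'): matches sub[1] = 'e'
  Position 2 ('e'): no match needed
  Position 3 ('d'): no match needed
  Position 4 ('d'): no match needed
  Position 5 ('c'): no match needed
  Position 6 ('d'): no match needed
  Position 7 ('a'): matches sub[2] = 'a'
  Position 8 ('c'): no match needed
  Position 9 ('d'): no match needed
All 3 characters matched => is a subsequence

1


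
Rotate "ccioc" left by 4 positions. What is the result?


Input: "ccioc", rotate left by 4
First 4 characters: "ccio"
Remaining characters: "c"
Concatenate remaining + first: "c" + "ccio" = "cccio"

cccio


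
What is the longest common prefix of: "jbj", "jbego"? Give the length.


Words: jbj, jbego
  Position 0: all 'j' => match
  Position 1: all 'b' => match
  Position 2: ('j', 'e') => mismatch, stop
LCP = "jb" (length 2)

2


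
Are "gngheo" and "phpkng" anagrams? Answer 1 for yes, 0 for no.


Strings: "gngheo", "phpkng"
Sorted first:  egghno
Sorted second: ghknpp
Differ at position 0: 'e' vs 'g' => not anagrams

0


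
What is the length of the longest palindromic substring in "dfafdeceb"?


Input: "dfafdeceb"
Checking substrings for palindromes:
  [0:5] "dfafd" (len 5) => palindrome
  [1:4] "faf" (len 3) => palindrome
  [5:8] "ece" (len 3) => palindrome
Longest palindromic substring: "dfafd" with length 5

5


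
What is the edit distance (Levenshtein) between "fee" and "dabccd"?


Computing edit distance: "fee" -> "dabccd"
DP table:
           d    a    b    c    c    d
      0    1    2    3    4    5    6
  f   1    1    2    3    4    5    6
  e   2    2    2    3    4    5    6
  e   3    3    3    3    4    5    6
Edit distance = dp[3][6] = 6

6


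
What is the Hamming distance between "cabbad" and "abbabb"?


Comparing "cabbad" and "abbabb" position by position:
  Position 0: 'c' vs 'a' => differ
  Position 1: 'a' vs 'b' => differ
  Position 2: 'b' vs 'b' => same
  Position 3: 'b' vs 'a' => differ
  Position 4: 'a' vs 'b' => differ
  Position 5: 'd' vs 'b' => differ
Total differences (Hamming distance): 5

5


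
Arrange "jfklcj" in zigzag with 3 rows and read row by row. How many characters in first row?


Zigzag "jfklcj" into 3 rows:
Placing characters:
  'j' => row 0
  'f' => row 1
  'k' => row 2
  'l' => row 1
  'c' => row 0
  'j' => row 1
Rows:
  Row 0: "jc"
  Row 1: "flj"
  Row 2: "k"
First row length: 2

2


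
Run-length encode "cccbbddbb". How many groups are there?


Input: cccbbddbb
Scanning for consecutive runs:
  Group 1: 'c' x 3 (positions 0-2)
  Group 2: 'b' x 2 (positions 3-4)
  Group 3: 'd' x 2 (positions 5-6)
  Group 4: 'b' x 2 (positions 7-8)
Total groups: 4

4


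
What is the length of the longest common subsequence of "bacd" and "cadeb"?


LCS of "bacd" and "cadeb"
DP table:
           c    a    d    e    b
      0    0    0    0    0    0
  b   0    0    0    0    0    1
  a   0    0    1    1    1    1
  c   0    1    1    1    1    1
  d   0    1    1    2    2    2
LCS length = dp[4][5] = 2

2


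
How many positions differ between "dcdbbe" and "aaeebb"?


Comparing "dcdbbe" and "aaeebb" position by position:
  Position 0: 'd' vs 'a' => DIFFER
  Position 1: 'c' vs 'a' => DIFFER
  Position 2: 'd' vs 'e' => DIFFER
  Position 3: 'b' vs 'e' => DIFFER
  Position 4: 'b' vs 'b' => same
  Position 5: 'e' vs 'b' => DIFFER
Positions that differ: 5

5


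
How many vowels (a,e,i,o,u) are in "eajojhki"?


Input: eajojhki
Checking each character:
  'e' at position 0: vowel (running total: 1)
  'a' at position 1: vowel (running total: 2)
  'j' at position 2: consonant
  'o' at position 3: vowel (running total: 3)
  'j' at position 4: consonant
  'h' at position 5: consonant
  'k' at position 6: consonant
  'i' at position 7: vowel (running total: 4)
Total vowels: 4

4


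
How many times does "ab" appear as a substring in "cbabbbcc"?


Searching for "ab" in "cbabbbcc"
Scanning each position:
  Position 0: "cb" => no
  Position 1: "ba" => no
  Position 2: "ab" => MATCH
  Position 3: "bb" => no
  Position 4: "bb" => no
  Position 5: "bc" => no
  Position 6: "cc" => no
Total occurrences: 1

1


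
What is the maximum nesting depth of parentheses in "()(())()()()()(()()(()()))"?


Input: "()(())()()()()(()()(()()))"
Tracking depth:
  Position 0 '(': depth becomes 1
  Position 1 ')': depth becomes 0
  Position 2 '(': depth becomes 1
  Position 3 '(': depth becomes 2
  Position 4 ')': depth becomes 1
  Position 5 ')': depth becomes 0
  Position 6 '(': depth becomes 1
  Position 7 ')': depth becomes 0
  Position 8 '(': depth becomes 1
  Position 9 ')': depth becomes 0
  Position 10 '(': depth becomes 1
  Position 11 ')': depth becomes 0
  Position 12 '(': depth becomes 1
  Position 13 ')': depth becomes 0
  Position 14 '(': depth becomes 1
  Position 15 '(': depth becomes 2
  Position 16 ')': depth becomes 1
  Position 17 '(': depth becomes 2
  Position 18 ')': depth becomes 1
  Position 19 '(': depth becomes 2
  Position 20 '(': depth becomes 3
  Position 21 ')': depth becomes 2
  Position 22 '(': depth becomes 3
  Position 23 ')': depth becomes 2
  Position 24 ')': depth becomes 1
  Position 25 ')': depth becomes 0
Maximum depth reached: 3

3


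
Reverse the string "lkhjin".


Input: lkhjin
Reading characters right to left:
  Position 5: 'n'
  Position 4: 'i'
  Position 3: 'j'
  Position 2: 'h'
  Position 1: 'k'
  Position 0: 'l'
Reversed: nijhkl

nijhkl


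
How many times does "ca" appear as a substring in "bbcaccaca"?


Searching for "ca" in "bbcaccaca"
Scanning each position:
  Position 0: "bb" => no
  Position 1: "bc" => no
  Position 2: "ca" => MATCH
  Position 3: "ac" => no
  Position 4: "cc" => no
  Position 5: "ca" => MATCH
  Position 6: "ac" => no
  Position 7: "ca" => MATCH
Total occurrences: 3

3


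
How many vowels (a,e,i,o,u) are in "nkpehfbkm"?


Input: nkpehfbkm
Checking each character:
  'n' at position 0: consonant
  'k' at position 1: consonant
  'p' at position 2: consonant
  'e' at position 3: vowel (running total: 1)
  'h' at position 4: consonant
  'f' at position 5: consonant
  'b' at position 6: consonant
  'k' at position 7: consonant
  'm' at position 8: consonant
Total vowels: 1

1


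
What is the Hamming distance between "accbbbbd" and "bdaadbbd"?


Comparing "accbbbbd" and "bdaadbbd" position by position:
  Position 0: 'a' vs 'b' => differ
  Position 1: 'c' vs 'd' => differ
  Position 2: 'c' vs 'a' => differ
  Position 3: 'b' vs 'a' => differ
  Position 4: 'b' vs 'd' => differ
  Position 5: 'b' vs 'b' => same
  Position 6: 'b' vs 'b' => same
  Position 7: 'd' vs 'd' => same
Total differences (Hamming distance): 5

5


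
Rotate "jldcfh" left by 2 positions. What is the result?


Input: "jldcfh", rotate left by 2
First 2 characters: "jl"
Remaining characters: "dcfh"
Concatenate remaining + first: "dcfh" + "jl" = "dcfhjl"

dcfhjl


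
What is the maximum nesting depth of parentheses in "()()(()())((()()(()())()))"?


Input: "()()(()())((()()(()())()))"
Tracking depth:
  Position 0 '(': depth becomes 1
  Position 1 ')': depth becomes 0
  Position 2 '(': depth becomes 1
  Position 3 ')': depth becomes 0
  Position 4 '(': depth becomes 1
  Position 5 '(': depth becomes 2
  Position 6 ')': depth becomes 1
  Position 7 '(': depth becomes 2
  Position 8 ')': depth becomes 1
  Position 9 ')': depth becomes 0
  Position 10 '(': depth becomes 1
  Position 11 '(': depth becomes 2
  Position 12 '(': depth becomes 3
  Position 13 ')': depth becomes 2
  Position 14 '(': depth becomes 3
  Position 15 ')': depth becomes 2
  Position 16 '(': depth becomes 3
  Position 17 '(': depth becomes 4
  Position 18 ')': depth becomes 3
  Position 19 '(': depth becomes 4
  Position 20 ')': depth becomes 3
  Position 21 ')': depth becomes 2
  Position 22 '(': depth becomes 3
  Position 23 ')': depth becomes 2
  Position 24 ')': depth becomes 1
  Position 25 ')': depth becomes 0
Maximum depth reached: 4

4


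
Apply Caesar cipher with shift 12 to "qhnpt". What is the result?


Caesar cipher: shift "qhnpt" by 12
  'q' (pos 16) + 12 = pos 2 = 'c'
  'h' (pos 7) + 12 = pos 19 = 't'
  'n' (pos 13) + 12 = pos 25 = 'z'
  'p' (pos 15) + 12 = pos 1 = 'b'
  't' (pos 19) + 12 = pos 5 = 'f'
Result: ctzbf

ctzbf


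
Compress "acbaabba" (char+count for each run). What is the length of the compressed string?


Input: acbaabba
Runs:
  'a' x 1 => "a1"
  'c' x 1 => "c1"
  'b' x 1 => "b1"
  'a' x 2 => "a2"
  'b' x 2 => "b2"
  'a' x 1 => "a1"
Compressed: "a1c1b1a2b2a1"
Compressed length: 12

12


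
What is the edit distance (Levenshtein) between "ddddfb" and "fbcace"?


Computing edit distance: "ddddfb" -> "fbcace"
DP table:
           f    b    c    a    c    e
      0    1    2    3    4    5    6
  d   1    1    2    3    4    5    6
  d   2    2    2    3    4    5    6
  d   3    3    3    3    4    5    6
  d   4    4    4    4    4    5    6
  f   5    4    5    5    5    5    6
  b   6    5    4    5    6    6    6
Edit distance = dp[6][6] = 6

6


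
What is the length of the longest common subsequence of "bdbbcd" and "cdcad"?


LCS of "bdbbcd" and "cdcad"
DP table:
           c    d    c    a    d
      0    0    0    0    0    0
  b   0    0    0    0    0    0
  d   0    0    1    1    1    1
  b   0    0    1    1    1    1
  b   0    0    1    1    1    1
  c   0    1    1    2    2    2
  d   0    1    2    2    2    3
LCS length = dp[6][5] = 3

3


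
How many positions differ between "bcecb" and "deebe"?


Comparing "bcecb" and "deebe" position by position:
  Position 0: 'b' vs 'd' => DIFFER
  Position 1: 'c' vs 'e' => DIFFER
  Position 2: 'e' vs 'e' => same
  Position 3: 'c' vs 'b' => DIFFER
  Position 4: 'b' vs 'e' => DIFFER
Positions that differ: 4

4


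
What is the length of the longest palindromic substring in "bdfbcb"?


Input: "bdfbcb"
Checking substrings for palindromes:
  [3:6] "bcb" (len 3) => palindrome
Longest palindromic substring: "bcb" with length 3

3


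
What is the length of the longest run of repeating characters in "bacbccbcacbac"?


Input: "bacbccbcacbac"
Scanning for longest run:
  Position 1 ('a'): new char, reset run to 1
  Position 2 ('c'): new char, reset run to 1
  Position 3 ('b'): new char, reset run to 1
  Position 4 ('c'): new char, reset run to 1
  Position 5 ('c'): continues run of 'c', length=2
  Position 6 ('b'): new char, reset run to 1
  Position 7 ('c'): new char, reset run to 1
  Position 8 ('a'): new char, reset run to 1
  Position 9 ('c'): new char, reset run to 1
  Position 10 ('b'): new char, reset run to 1
  Position 11 ('a'): new char, reset run to 1
  Position 12 ('c'): new char, reset run to 1
Longest run: 'c' with length 2

2
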